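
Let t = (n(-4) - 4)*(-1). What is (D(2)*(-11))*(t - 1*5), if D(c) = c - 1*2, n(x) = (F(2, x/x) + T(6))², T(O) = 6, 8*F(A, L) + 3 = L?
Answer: 0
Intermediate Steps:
F(A, L) = -3/8 + L/8
n(x) = 529/16 (n(x) = ((-3/8 + (x/x)/8) + 6)² = ((-3/8 + (⅛)*1) + 6)² = ((-3/8 + ⅛) + 6)² = (-¼ + 6)² = (23/4)² = 529/16)
D(c) = -2 + c (D(c) = c - 2 = -2 + c)
t = -465/16 (t = (529/16 - 4)*(-1) = (465/16)*(-1) = -465/16 ≈ -29.063)
(D(2)*(-11))*(t - 1*5) = ((-2 + 2)*(-11))*(-465/16 - 1*5) = (0*(-11))*(-465/16 - 5) = 0*(-545/16) = 0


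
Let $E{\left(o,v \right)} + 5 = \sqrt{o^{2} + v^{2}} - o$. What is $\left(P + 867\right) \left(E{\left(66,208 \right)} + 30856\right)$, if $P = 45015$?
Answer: $1412477370 + 91764 \sqrt{11905} \approx 1.4225 \cdot 10^{9}$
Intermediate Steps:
$E{\left(o,v \right)} = -5 + \sqrt{o^{2} + v^{2}} - o$ ($E{\left(o,v \right)} = -5 - \left(o - \sqrt{o^{2} + v^{2}}\right) = -5 + \sqrt{o^{2} + v^{2}} - o$)
$\left(P + 867\right) \left(E{\left(66,208 \right)} + 30856\right) = \left(45015 + 867\right) \left(\left(-5 + \sqrt{66^{2} + 208^{2}} - 66\right) + 30856\right) = 45882 \left(\left(-5 + \sqrt{4356 + 43264} - 66\right) + 30856\right) = 45882 \left(\left(-5 + \sqrt{47620} - 66\right) + 30856\right) = 45882 \left(\left(-5 + 2 \sqrt{11905} - 66\right) + 30856\right) = 45882 \left(\left(-71 + 2 \sqrt{11905}\right) + 30856\right) = 45882 \left(30785 + 2 \sqrt{11905}\right) = 1412477370 + 91764 \sqrt{11905}$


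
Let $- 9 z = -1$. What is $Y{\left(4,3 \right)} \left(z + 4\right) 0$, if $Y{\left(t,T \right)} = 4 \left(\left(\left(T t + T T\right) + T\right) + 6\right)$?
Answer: $0$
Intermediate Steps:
$z = \frac{1}{9}$ ($z = \left(- \frac{1}{9}\right) \left(-1\right) = \frac{1}{9} \approx 0.11111$)
$Y{\left(t,T \right)} = 24 + 4 T + 4 T^{2} + 4 T t$ ($Y{\left(t,T \right)} = 4 \left(\left(\left(T t + T^{2}\right) + T\right) + 6\right) = 4 \left(\left(\left(T^{2} + T t\right) + T\right) + 6\right) = 4 \left(\left(T + T^{2} + T t\right) + 6\right) = 4 \left(6 + T + T^{2} + T t\right) = 24 + 4 T + 4 T^{2} + 4 T t$)
$Y{\left(4,3 \right)} \left(z + 4\right) 0 = \left(24 + 4 \cdot 3 + 4 \cdot 3^{2} + 4 \cdot 3 \cdot 4\right) \left(\frac{1}{9} + 4\right) 0 = \left(24 + 12 + 4 \cdot 9 + 48\right) \frac{37}{9} \cdot 0 = \left(24 + 12 + 36 + 48\right) 0 = 120 \cdot 0 = 0$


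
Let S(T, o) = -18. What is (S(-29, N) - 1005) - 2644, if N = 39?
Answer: -3667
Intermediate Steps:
(S(-29, N) - 1005) - 2644 = (-18 - 1005) - 2644 = -1023 - 2644 = -3667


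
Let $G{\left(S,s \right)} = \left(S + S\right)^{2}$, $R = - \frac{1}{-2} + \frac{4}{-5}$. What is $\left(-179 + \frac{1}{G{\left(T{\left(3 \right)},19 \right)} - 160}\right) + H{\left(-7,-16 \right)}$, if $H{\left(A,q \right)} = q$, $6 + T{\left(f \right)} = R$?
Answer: $- \frac{6070}{31} \approx -195.81$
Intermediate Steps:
$R = - \frac{3}{10}$ ($R = \left(-1\right) \left(- \frac{1}{2}\right) + 4 \left(- \frac{1}{5}\right) = \frac{1}{2} - \frac{4}{5} = - \frac{3}{10} \approx -0.3$)
$T{\left(f \right)} = - \frac{63}{10}$ ($T{\left(f \right)} = -6 - \frac{3}{10} = - \frac{63}{10}$)
$G{\left(S,s \right)} = 4 S^{2}$ ($G{\left(S,s \right)} = \left(2 S\right)^{2} = 4 S^{2}$)
$\left(-179 + \frac{1}{G{\left(T{\left(3 \right)},19 \right)} - 160}\right) + H{\left(-7,-16 \right)} = \left(-179 + \frac{1}{4 \left(- \frac{63}{10}\right)^{2} - 160}\right) - 16 = \left(-179 + \frac{1}{4 \cdot \frac{3969}{100} - 160}\right) - 16 = \left(-179 + \frac{1}{\frac{3969}{25} - 160}\right) - 16 = \left(-179 + \frac{1}{- \frac{31}{25}}\right) - 16 = \left(-179 - \frac{25}{31}\right) - 16 = - \frac{5574}{31} - 16 = - \frac{6070}{31}$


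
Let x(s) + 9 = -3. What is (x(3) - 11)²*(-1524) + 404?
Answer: -805792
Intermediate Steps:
x(s) = -12 (x(s) = -9 - 3 = -12)
(x(3) - 11)²*(-1524) + 404 = (-12 - 11)²*(-1524) + 404 = (-23)²*(-1524) + 404 = 529*(-1524) + 404 = -806196 + 404 = -805792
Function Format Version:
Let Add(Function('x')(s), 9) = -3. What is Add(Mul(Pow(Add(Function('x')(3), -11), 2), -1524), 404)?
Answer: -805792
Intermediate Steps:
Function('x')(s) = -12 (Function('x')(s) = Add(-9, -3) = -12)
Add(Mul(Pow(Add(Function('x')(3), -11), 2), -1524), 404) = Add(Mul(Pow(Add(-12, -11), 2), -1524), 404) = Add(Mul(Pow(-23, 2), -1524), 404) = Add(Mul(529, -1524), 404) = Add(-806196, 404) = -805792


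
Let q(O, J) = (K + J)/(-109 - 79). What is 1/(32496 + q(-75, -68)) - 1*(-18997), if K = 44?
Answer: 29014460093/1527318 ≈ 18997.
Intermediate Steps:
q(O, J) = -11/47 - J/188 (q(O, J) = (44 + J)/(-109 - 79) = (44 + J)/(-188) = (44 + J)*(-1/188) = -11/47 - J/188)
1/(32496 + q(-75, -68)) - 1*(-18997) = 1/(32496 + (-11/47 - 1/188*(-68))) - 1*(-18997) = 1/(32496 + (-11/47 + 17/47)) + 18997 = 1/(32496 + 6/47) + 18997 = 1/(1527318/47) + 18997 = 47/1527318 + 18997 = 29014460093/1527318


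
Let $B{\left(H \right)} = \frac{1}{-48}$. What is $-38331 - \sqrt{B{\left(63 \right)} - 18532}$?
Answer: $-38331 - \frac{i \sqrt{2668611}}{12} \approx -38331.0 - 136.13 i$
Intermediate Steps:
$B{\left(H \right)} = - \frac{1}{48}$
$-38331 - \sqrt{B{\left(63 \right)} - 18532} = -38331 - \sqrt{- \frac{1}{48} - 18532} = -38331 - \sqrt{- \frac{889537}{48}} = -38331 - \frac{i \sqrt{2668611}}{12}$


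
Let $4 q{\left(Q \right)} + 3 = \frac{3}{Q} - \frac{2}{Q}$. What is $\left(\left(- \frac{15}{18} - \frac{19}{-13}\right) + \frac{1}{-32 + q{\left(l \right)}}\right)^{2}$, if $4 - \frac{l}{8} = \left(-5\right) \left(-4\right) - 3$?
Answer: $\frac{403449821329}{1129437562500} \approx 0.35721$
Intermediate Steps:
$l = -104$ ($l = 32 - 8 \left(\left(-5\right) \left(-4\right) - 3\right) = 32 - 8 \left(20 - 3\right) = 32 - 136 = -104$)
$q{\left(Q \right)} = - \frac{3}{4} + \frac{1}{4 Q}$ ($q{\left(Q \right)} = - \frac{3}{4} + \frac{\frac{3}{Q} - \frac{2}{Q}}{4} = - \frac{3}{4} + \frac{1}{4 Q}$)
$\left(\left(- \frac{15}{18} - \frac{19}{-13}\right) + \frac{1}{-32 + q{\left(l \right)}}\right)^{2} = \left(\left(- \frac{15}{18} - \frac{19}{-13}\right) + \frac{1}{-32 + \frac{1 - -312}{4 \left(-104\right)}}\right)^{2} = \left(\left(\left(-15\right) \frac{1}{18} - - \frac{19}{13}\right) + \frac{1}{-32 + \frac{1}{4} \left(- \frac{1}{104}\right) \left(1 + 312\right)}\right)^{2} = \left(\left(- \frac{5}{6} + \frac{19}{13}\right) + \frac{1}{-32 + \frac{1}{4} \left(- \frac{1}{104}\right) 313}\right)^{2} = \left(\frac{49}{78} + \frac{1}{-32 - \frac{313}{416}}\right)^{2} = \left(\frac{49}{78} + \frac{1}{- \frac{13625}{416}}\right)^{2} = \left(\frac{49}{78} - \frac{416}{13625}\right)^{2} = \left(\frac{635177}{1062750}\right)^{2} = \frac{403449821329}{1129437562500}$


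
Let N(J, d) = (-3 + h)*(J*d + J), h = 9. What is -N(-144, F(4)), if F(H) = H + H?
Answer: 7776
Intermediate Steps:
F(H) = 2*H
N(J, d) = 6*J + 6*J*d (N(J, d) = (-3 + 9)*(J*d + J) = 6*(J + J*d) = 6*J + 6*J*d)
-N(-144, F(4)) = -6*(-144)*(1 + 2*4) = -6*(-144)*(1 + 8) = -6*(-144)*9 = -1*(-7776) = 7776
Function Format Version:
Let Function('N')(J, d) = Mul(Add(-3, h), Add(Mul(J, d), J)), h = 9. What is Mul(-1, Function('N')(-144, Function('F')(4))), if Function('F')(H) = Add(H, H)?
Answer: 7776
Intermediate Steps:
Function('F')(H) = Mul(2, H)
Function('N')(J, d) = Add(Mul(6, J), Mul(6, J, d)) (Function('N')(J, d) = Mul(Add(-3, 9), Add(Mul(J, d), J)) = Mul(6, Add(J, Mul(J, d))) = Add(Mul(6, J), Mul(6, J, d)))
Mul(-1, Function('N')(-144, Function('F')(4))) = Mul(-1, Mul(6, -144, Add(1, Mul(2, 4)))) = Mul(-1, Mul(6, -144, Add(1, 8))) = Mul(-1, Mul(6, -144, 9)) = Mul(-1, -7776) = 7776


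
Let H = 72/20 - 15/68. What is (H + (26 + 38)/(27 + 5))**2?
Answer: 3345241/115600 ≈ 28.938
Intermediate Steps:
H = 1149/340 (H = 72*(1/20) - 15*1/68 = 18/5 - 15/68 = 1149/340 ≈ 3.3794)
(H + (26 + 38)/(27 + 5))**2 = (1149/340 + (26 + 38)/(27 + 5))**2 = (1149/340 + 64/32)**2 = (1149/340 + 64*(1/32))**2 = (1149/340 + 2)**2 = (1829/340)**2 = 3345241/115600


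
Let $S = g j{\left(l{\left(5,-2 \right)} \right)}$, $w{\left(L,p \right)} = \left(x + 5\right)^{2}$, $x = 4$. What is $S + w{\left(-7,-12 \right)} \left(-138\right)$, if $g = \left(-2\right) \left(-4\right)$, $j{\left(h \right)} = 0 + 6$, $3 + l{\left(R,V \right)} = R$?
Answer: $-11130$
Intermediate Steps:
$l{\left(R,V \right)} = -3 + R$
$w{\left(L,p \right)} = 81$ ($w{\left(L,p \right)} = \left(4 + 5\right)^{2} = 9^{2} = 81$)
$j{\left(h \right)} = 6$
$g = 8$
$S = 48$ ($S = 8 \cdot 6 = 48$)
$S + w{\left(-7,-12 \right)} \left(-138\right) = 48 + 81 \left(-138\right) = 48 - 11178 = -11130$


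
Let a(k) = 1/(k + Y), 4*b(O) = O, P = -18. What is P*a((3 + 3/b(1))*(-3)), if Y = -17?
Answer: 9/31 ≈ 0.29032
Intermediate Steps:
b(O) = O/4
a(k) = 1/(-17 + k) (a(k) = 1/(k - 17) = 1/(-17 + k))
P*a((3 + 3/b(1))*(-3)) = -18/(-17 + (3 + 3/(((¼)*1)))*(-3)) = -18/(-17 + (3 + 3/(¼))*(-3)) = -18/(-17 + (3 + 3*4)*(-3)) = -18/(-17 + (3 + 12)*(-3)) = -18/(-17 + 15*(-3)) = -18/(-17 - 45) = -18/(-62) = -18*(-1/62) = 9/31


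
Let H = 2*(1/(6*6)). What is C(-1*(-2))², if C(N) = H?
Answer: 1/324 ≈ 0.0030864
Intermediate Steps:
H = 1/18 (H = 2*(1/36) = 1/18 ≈ 0.055556)
C(N) = 1/18
C(-1*(-2))² = (1/18)² = 1/324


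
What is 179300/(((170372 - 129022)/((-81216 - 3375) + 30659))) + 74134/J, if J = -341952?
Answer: -33066815042761/141397152 ≈ -2.3386e+5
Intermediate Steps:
179300/(((170372 - 129022)/((-81216 - 3375) + 30659))) + 74134/J = 179300/(((170372 - 129022)/((-81216 - 3375) + 30659))) + 74134/(-341952) = 179300/((41350/(-84591 + 30659))) + 74134*(-1/341952) = 179300/((41350/(-53932))) - 37067/170976 = 179300/((41350*(-1/53932))) - 37067/170976 = 179300/(-20675/26966) - 37067/170976 = 179300*(-26966/20675) - 37067/170976 = -193400152/827 - 37067/170976 = -33066815042761/141397152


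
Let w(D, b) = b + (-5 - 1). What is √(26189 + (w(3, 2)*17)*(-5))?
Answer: √26529 ≈ 162.88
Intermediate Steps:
w(D, b) = -6 + b (w(D, b) = b - 6 = -6 + b)
√(26189 + (w(3, 2)*17)*(-5)) = √(26189 + ((-6 + 2)*17)*(-5)) = √(26189 - 4*17*(-5)) = √(26189 - 68*(-5)) = √(26189 + 340) = √26529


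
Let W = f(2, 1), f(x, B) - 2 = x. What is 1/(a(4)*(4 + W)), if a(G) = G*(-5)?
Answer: -1/160 ≈ -0.0062500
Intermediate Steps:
a(G) = -5*G
f(x, B) = 2 + x
W = 4 (W = 2 + 2 = 4)
1/(a(4)*(4 + W)) = 1/((-5*4)*(4 + 4)) = 1/(-20*8) = 1/(-160) = -1/160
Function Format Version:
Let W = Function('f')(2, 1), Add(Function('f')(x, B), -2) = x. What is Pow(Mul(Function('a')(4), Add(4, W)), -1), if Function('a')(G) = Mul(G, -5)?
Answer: Rational(-1, 160) ≈ -0.0062500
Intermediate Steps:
Function('a')(G) = Mul(-5, G)
Function('f')(x, B) = Add(2, x)
W = 4 (W = Add(2, 2) = 4)
Pow(Mul(Function('a')(4), Add(4, W)), -1) = Pow(Mul(Mul(-5, 4), Add(4, 4)), -1) = Pow(Mul(-20, 8), -1) = Pow(-160, -1) = Rational(-1, 160)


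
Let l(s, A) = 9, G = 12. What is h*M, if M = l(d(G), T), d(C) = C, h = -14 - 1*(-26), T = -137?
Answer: 108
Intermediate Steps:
h = 12 (h = -14 + 26 = 12)
M = 9
h*M = 12*9 = 108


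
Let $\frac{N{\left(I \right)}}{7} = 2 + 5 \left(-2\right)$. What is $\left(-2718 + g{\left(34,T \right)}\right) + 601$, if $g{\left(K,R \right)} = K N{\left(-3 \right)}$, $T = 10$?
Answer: $-4021$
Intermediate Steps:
$N{\left(I \right)} = -56$ ($N{\left(I \right)} = 7 \left(2 + 5 \left(-2\right)\right) = 7 \left(2 - 10\right) = 7 \left(-8\right) = -56$)
$g{\left(K,R \right)} = - 56 K$ ($g{\left(K,R \right)} = K \left(-56\right) = - 56 K$)
$\left(-2718 + g{\left(34,T \right)}\right) + 601 = \left(-2718 - 1904\right) + 601 = -4622 + 601 = -4021$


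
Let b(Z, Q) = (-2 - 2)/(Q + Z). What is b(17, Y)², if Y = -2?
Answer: 16/225 ≈ 0.071111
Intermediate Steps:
b(Z, Q) = -4/(Q + Z)
b(17, Y)² = (-4/(-2 + 17))² = (-4/15)² = 16/225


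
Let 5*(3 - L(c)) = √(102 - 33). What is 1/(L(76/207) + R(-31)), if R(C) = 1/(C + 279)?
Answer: 4619000/9631849 + 307520*√69/9631849 ≈ 0.74476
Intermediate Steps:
L(c) = 3 - √69/5 (L(c) = 3 - √(102 - 33)/5 = 3 - √69/5)
R(C) = 1/(279 + C)
1/(L(76/207) + R(-31)) = 1/((3 - √69/5) + 1/(279 - 31)) = 1/((3 - √69/5) + 1/248) = 1/(745/248 - √69/5)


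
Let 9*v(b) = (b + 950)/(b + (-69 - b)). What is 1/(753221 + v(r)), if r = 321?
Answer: 621/467748970 ≈ 1.3276e-6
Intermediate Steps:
v(b) = -950/621 - b/621 (v(b) = ((b + 950)/(b + (-69 - b)))/9 = ((950 + b)/(-69))/9 = ((950 + b)*(-1/69))/9 = (-950/69 - b/69)/9 = -950/621 - b/621)
1/(753221 + v(r)) = 1/(753221 + (-950/621 - 1/621*321)) = 1/(753221 + (-950/621 - 107/207)) = 1/(753221 - 1271/621) = 1/(467748970/621) = 621/467748970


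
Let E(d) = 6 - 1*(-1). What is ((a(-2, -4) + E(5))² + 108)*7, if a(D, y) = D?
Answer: 931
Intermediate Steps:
E(d) = 7 (E(d) = 6 + 1 = 7)
((a(-2, -4) + E(5))² + 108)*7 = ((-2 + 7)² + 108)*7 = (5² + 108)*7 = (25 + 108)*7 = 133*7 = 931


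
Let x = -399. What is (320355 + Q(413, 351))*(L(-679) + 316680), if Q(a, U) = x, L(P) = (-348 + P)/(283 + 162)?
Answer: 45088702810788/445 ≈ 1.0132e+11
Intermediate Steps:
L(P) = -348/445 + P/445 (L(P) = (-348 + P)/445 = (-348 + P)*(1/445) = -348/445 + P/445)
Q(a, U) = -399
(320355 + Q(413, 351))*(L(-679) + 316680) = (320355 - 399)*((-348/445 + (1/445)*(-679)) + 316680) = 319956*((-348/445 - 679/445) + 316680) = 319956*(-1027/445 + 316680) = 319956*(140921573/445) = 45088702810788/445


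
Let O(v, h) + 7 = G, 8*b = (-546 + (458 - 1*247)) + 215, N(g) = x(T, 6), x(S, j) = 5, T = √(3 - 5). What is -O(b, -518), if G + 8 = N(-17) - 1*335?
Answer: 345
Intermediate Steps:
T = I*√2 (T = √(-2) = I*√2 ≈ 1.4142*I)
N(g) = 5
b = -15 (b = ((-546 + (458 - 1*247)) + 215)/8 = ((-546 + (458 - 247)) + 215)/8 = ((-546 + 211) + 215)/8 = (-335 + 215)/8 = (⅛)*(-120) = -15)
G = -338 (G = -8 + (5 - 1*335) = -8 + (5 - 335) = -8 - 330 = -338)
O(v, h) = -345 (O(v, h) = -7 - 338 = -345)
-O(b, -518) = -1*(-345) = 345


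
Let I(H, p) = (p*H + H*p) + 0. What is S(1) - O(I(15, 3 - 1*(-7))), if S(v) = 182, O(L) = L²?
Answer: -89818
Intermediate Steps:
I(H, p) = 2*H*p (I(H, p) = (H*p + H*p) + 0 = 2*H*p + 0 = 2*H*p)
S(1) - O(I(15, 3 - 1*(-7))) = 182 - (2*15*(3 - 1*(-7)))² = 182 - (2*15*(3 + 7))² = 182 - (2*15*10)² = 182 - 1*300² = 182 - 1*90000 = 182 - 90000 = -89818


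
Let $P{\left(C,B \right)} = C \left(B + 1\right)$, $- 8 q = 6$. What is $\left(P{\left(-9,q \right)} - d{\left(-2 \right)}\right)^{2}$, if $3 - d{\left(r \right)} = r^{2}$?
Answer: $\frac{25}{16} \approx 1.5625$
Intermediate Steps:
$q = - \frac{3}{4}$ ($q = \left(- \frac{1}{8}\right) 6 = - \frac{3}{4} \approx -0.75$)
$P{\left(C,B \right)} = C \left(1 + B\right)$
$d{\left(r \right)} = 3 - r^{2}$
$\left(P{\left(-9,q \right)} - d{\left(-2 \right)}\right)^{2} = \left(- 9 \left(1 - \frac{3}{4}\right) - \left(3 - \left(-2\right)^{2}\right)\right)^{2} = \left(\left(-9\right) \frac{1}{4} - \left(3 - 4\right)\right)^{2} = \left(- \frac{9}{4} - \left(3 - 4\right)\right)^{2} = \left(- \frac{9}{4} - -1\right)^{2} = \left(- \frac{9}{4} + 1\right)^{2} = \left(- \frac{5}{4}\right)^{2} = \frac{25}{16}$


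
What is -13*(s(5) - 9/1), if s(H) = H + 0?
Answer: 52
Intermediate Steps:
s(H) = H
-13*(s(5) - 9/1) = -13*(5 - 9/1) = -13*(5 - 9*1) = -13*(5 - 9) = -13*(-4) = 52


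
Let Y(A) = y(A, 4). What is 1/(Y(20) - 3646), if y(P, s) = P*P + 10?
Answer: -1/3236 ≈ -0.00030902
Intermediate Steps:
y(P, s) = 10 + P² (y(P, s) = P² + 10 = 10 + P²)
Y(A) = 10 + A²
1/(Y(20) - 3646) = 1/((10 + 20²) - 3646) = 1/((10 + 400) - 3646) = 1/(410 - 3646) = 1/(-3236) = -1/3236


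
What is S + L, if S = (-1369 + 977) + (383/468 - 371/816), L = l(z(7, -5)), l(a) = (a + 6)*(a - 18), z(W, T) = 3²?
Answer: -16759673/31824 ≈ -526.64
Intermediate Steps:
z(W, T) = 9
l(a) = (-18 + a)*(6 + a) (l(a) = (6 + a)*(-18 + a) = (-18 + a)*(6 + a))
L = -135 (L = -108 + 9² - 12*9 = -108 + 81 - 108 = -135)
S = -12463433/31824 (S = -392 + (383*(1/468) - 371*1/816) = -392 + (383/468 - 371/816) = -392 + 11575/31824 = -12463433/31824 ≈ -391.64)
S + L = -12463433/31824 - 135 = -16759673/31824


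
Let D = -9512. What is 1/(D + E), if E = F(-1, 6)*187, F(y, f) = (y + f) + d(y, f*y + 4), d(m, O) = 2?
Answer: -1/8203 ≈ -0.00012191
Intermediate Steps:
F(y, f) = 2 + f + y (F(y, f) = (y + f) + 2 = (f + y) + 2 = 2 + f + y)
E = 1309 (E = (2 + 6 - 1)*187 = 7*187 = 1309)
1/(D + E) = 1/(-9512 + 1309) = 1/(-8203) = -1/8203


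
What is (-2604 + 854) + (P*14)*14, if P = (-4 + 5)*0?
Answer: -1750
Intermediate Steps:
P = 0 (P = 1*0 = 0)
(-2604 + 854) + (P*14)*14 = (-2604 + 854) + (0*14)*14 = -1750 + 0*14 = -1750 + 0 = -1750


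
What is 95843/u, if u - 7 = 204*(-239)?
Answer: -95843/48749 ≈ -1.9661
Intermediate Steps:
u = -48749 (u = 7 + 204*(-239) = 7 - 48756 = -48749)
95843/u = 95843/(-48749) = 95843*(-1/48749) = -95843/48749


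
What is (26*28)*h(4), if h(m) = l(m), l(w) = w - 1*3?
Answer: 728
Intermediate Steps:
l(w) = -3 + w (l(w) = w - 3 = -3 + w)
h(m) = -3 + m
(26*28)*h(4) = (26*28)*(-3 + 4) = 728*1 = 728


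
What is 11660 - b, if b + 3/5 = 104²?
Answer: 4223/5 ≈ 844.60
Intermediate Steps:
b = 54077/5 (b = -⅗ + 104² = -⅗ + 10816 = 54077/5 ≈ 10815.)
11660 - b = 11660 - 1*54077/5 = 11660 - 54077/5 = 4223/5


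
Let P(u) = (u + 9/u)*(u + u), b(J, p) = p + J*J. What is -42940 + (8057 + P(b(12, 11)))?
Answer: 13185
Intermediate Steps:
b(J, p) = p + J²
P(u) = 2*u*(u + 9/u) (P(u) = (u + 9/u)*(2*u) = 2*u*(u + 9/u))
-42940 + (8057 + P(b(12, 11))) = -42940 + (8057 + (18 + 2*(11 + 12²)²)) = -42940 + (8057 + (18 + 2*(11 + 144)²)) = -42940 + (8057 + (18 + 2*155²)) = -42940 + (8057 + (18 + 2*24025)) = -42940 + (8057 + (18 + 48050)) = -42940 + (8057 + 48068) = -42940 + 56125 = 13185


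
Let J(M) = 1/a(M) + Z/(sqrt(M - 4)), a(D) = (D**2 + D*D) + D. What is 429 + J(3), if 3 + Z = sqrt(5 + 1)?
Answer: 9010/21 + I*(3 - sqrt(6)) ≈ 429.05 + 0.55051*I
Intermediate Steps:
a(D) = D + 2*D**2 (a(D) = (D**2 + D**2) + D = 2*D**2 + D = D + 2*D**2)
Z = -3 + sqrt(6) (Z = -3 + sqrt(5 + 1) = -3 + sqrt(6) ≈ -0.55051)
J(M) = 1/(M*(1 + 2*M)) + (-3 + sqrt(6))/sqrt(-4 + M) (J(M) = 1/(M*(1 + 2*M)) + (-3 + sqrt(6))/(sqrt(M - 4)) = 1*(1/(M*(1 + 2*M))) + (-3 + sqrt(6))/(sqrt(-4 + M)) = 1/(M*(1 + 2*M)) + (-3 + sqrt(6))/sqrt(-4 + M))
429 + J(3) = 429 + (sqrt(-4 + 3) + 3*(1 + 2*3)*(-3 + sqrt(6)))/(3*(1 + 2*3)*sqrt(-4 + 3)) = 429 + (sqrt(-1) + 3*(1 + 6)*(-3 + sqrt(6)))/(3*(1 + 6)*sqrt(-1)) = 429 + (1/3)*(-I)*(I + 3*7*(-3 + sqrt(6)))/7 = 429 + (1/3)*(1/7)*(-I)*(I + (-63 + 21*sqrt(6))) = 429 + (1/3)*(1/7)*(-I)*(-63 + I + 21*sqrt(6)) = 429 - I*(-63 + I + 21*sqrt(6))/21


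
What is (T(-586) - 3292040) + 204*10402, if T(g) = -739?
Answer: -1170771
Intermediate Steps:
(T(-586) - 3292040) + 204*10402 = (-739 - 3292040) + 204*10402 = -3292779 + 2122008 = -1170771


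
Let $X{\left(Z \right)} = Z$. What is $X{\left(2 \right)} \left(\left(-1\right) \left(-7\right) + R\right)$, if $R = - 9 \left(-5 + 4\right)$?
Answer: $32$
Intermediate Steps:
$R = 9$ ($R = \left(-9\right) \left(-1\right) = 9$)
$X{\left(2 \right)} \left(\left(-1\right) \left(-7\right) + R\right) = 2 \left(\left(-1\right) \left(-7\right) + 9\right) = 2 \left(7 + 9\right) = 2 \cdot 16 = 32$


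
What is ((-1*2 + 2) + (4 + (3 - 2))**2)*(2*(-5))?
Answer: -250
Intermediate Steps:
((-1*2 + 2) + (4 + (3 - 2))**2)*(2*(-5)) = ((-2 + 2) + (4 + 1)**2)*(-10) = (0 + 5**2)*(-10) = (0 + 25)*(-10) = 25*(-10) = -250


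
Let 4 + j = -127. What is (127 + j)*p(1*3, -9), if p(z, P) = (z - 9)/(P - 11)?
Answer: -6/5 ≈ -1.2000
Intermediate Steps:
p(z, P) = (-9 + z)/(-11 + P)
j = -131 (j = -4 - 127 = -131)
(127 + j)*p(1*3, -9) = (127 - 131)*((-9 + 1*3)/(-11 - 9)) = -4*(-9 + 3)/(-20) = -(-1)*(-6)/5 = -4*3/10 = -6/5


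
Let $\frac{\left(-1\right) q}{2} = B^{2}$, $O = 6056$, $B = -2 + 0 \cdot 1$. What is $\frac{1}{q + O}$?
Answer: $\frac{1}{6048} \approx 0.00016534$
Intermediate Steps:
$B = -2$ ($B = -2 + 0 = -2$)
$q = -8$ ($q = - 2 \left(-2\right)^{2} = \left(-2\right) 4 = -8$)
$\frac{1}{q + O} = \frac{1}{-8 + 6056} = \frac{1}{6048}$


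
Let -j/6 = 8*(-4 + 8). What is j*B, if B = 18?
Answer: -3456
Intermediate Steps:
j = -192 (j = -48*(-4 + 8) = -48*4 = -6*32 = -192)
j*B = -192*18 = -3456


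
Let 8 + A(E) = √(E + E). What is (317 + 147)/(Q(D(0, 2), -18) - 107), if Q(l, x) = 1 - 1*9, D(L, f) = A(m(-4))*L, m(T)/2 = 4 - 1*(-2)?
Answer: -464/115 ≈ -4.0348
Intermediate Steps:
m(T) = 12 (m(T) = 2*(4 - 1*(-2)) = 2*(4 + 2) = 2*6 = 12)
A(E) = -8 + √2*√E (A(E) = -8 + √(E + E) = -8 + √(2*E) = -8 + √2*√E)
D(L, f) = L*(-8 + 2*√6) (D(L, f) = (-8 + √2*√12)*L = (-8 + √2*(2*√3))*L = (-8 + 2*√6)*L = L*(-8 + 2*√6))
Q(l, x) = -8 (Q(l, x) = 1 - 9 = -8)
(317 + 147)/(Q(D(0, 2), -18) - 107) = (317 + 147)/(-8 - 107) = 464/(-115) = 464*(-1/115) = -464/115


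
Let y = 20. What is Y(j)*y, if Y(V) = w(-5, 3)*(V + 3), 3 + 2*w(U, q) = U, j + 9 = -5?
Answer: 880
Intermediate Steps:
j = -14 (j = -9 - 5 = -14)
w(U, q) = -3/2 + U/2
Y(V) = -12 - 4*V (Y(V) = (-3/2 + (1/2)*(-5))*(V + 3) = (-3/2 - 5/2)*(3 + V) = -4*(3 + V) = -12 - 4*V)
Y(j)*y = (-12 - 4*(-14))*20 = (-12 + 56)*20 = 44*20 = 880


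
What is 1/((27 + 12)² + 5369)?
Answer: 1/6890 ≈ 0.00014514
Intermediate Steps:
1/((27 + 12)² + 5369) = 1/(39² + 5369) = 1/(1521 + 5369) = 1/6890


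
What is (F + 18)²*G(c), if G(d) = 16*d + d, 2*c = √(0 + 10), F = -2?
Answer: 2176*√10 ≈ 6881.1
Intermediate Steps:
c = √10/2 (c = √(0 + 10)/2 = √10/2 ≈ 1.5811)
G(d) = 17*d
(F + 18)²*G(c) = (-2 + 18)²*(17*(√10/2)) = 16²*(17*√10/2) = 256*(17*√10/2) = 2176*√10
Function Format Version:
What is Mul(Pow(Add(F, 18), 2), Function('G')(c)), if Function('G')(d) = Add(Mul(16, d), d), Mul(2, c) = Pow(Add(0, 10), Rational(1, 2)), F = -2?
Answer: Mul(2176, Pow(10, Rational(1, 2))) ≈ 6881.1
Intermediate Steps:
c = Mul(Rational(1, 2), Pow(10, Rational(1, 2))) (c = Mul(Rational(1, 2), Pow(Add(0, 10), Rational(1, 2))) = Mul(Rational(1, 2), Pow(10, Rational(1, 2))) ≈ 1.5811)
Function('G')(d) = Mul(17, d)
Mul(Pow(Add(F, 18), 2), Function('G')(c)) = Mul(Pow(Add(-2, 18), 2), Mul(17, Mul(Rational(1, 2), Pow(10, Rational(1, 2))))) = Mul(Pow(16, 2), Mul(Rational(17, 2), Pow(10, Rational(1, 2)))) = Mul(256, Mul(Rational(17, 2), Pow(10, Rational(1, 2)))) = Mul(2176, Pow(10, Rational(1, 2)))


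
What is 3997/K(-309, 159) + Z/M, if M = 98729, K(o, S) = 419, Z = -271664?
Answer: 280792597/41367451 ≈ 6.7878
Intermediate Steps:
3997/K(-309, 159) + Z/M = 3997/419 - 271664/98729 = 280792597/41367451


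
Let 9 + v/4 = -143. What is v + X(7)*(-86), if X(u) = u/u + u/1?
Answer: -1296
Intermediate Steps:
v = -608 (v = -36 + 4*(-143) = -36 - 572 = -608)
X(u) = 1 + u (X(u) = 1 + u*1 = 1 + u)
v + X(7)*(-86) = -608 + (1 + 7)*(-86) = -608 + 8*(-86) = -608 - 688 = -1296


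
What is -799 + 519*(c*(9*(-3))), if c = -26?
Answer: 363539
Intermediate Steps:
-799 + 519*(c*(9*(-3))) = -799 + 519*(-234*(-3)) = -799 + 519*(-26*(-27)) = -799 + 519*702 = -799 + 364338 = 363539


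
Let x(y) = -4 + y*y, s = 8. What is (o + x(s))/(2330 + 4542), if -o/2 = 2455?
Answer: -2425/3436 ≈ -0.70576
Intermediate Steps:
x(y) = -4 + y**2
o = -4910 (o = -2*2455 = -4910)
(o + x(s))/(2330 + 4542) = (-4910 + (-4 + 8**2))/(2330 + 4542) = (-4910 + (-4 + 64))/6872 = (-4910 + 60)*(1/6872) = -4850*1/6872 = -2425/3436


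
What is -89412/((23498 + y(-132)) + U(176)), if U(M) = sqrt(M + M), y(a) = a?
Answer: -174100066/45497467 + 29804*sqrt(22)/45497467 ≈ -3.8235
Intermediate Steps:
U(M) = sqrt(2)*sqrt(M) (U(M) = sqrt(2*M) = sqrt(2)*sqrt(M))
-89412/((23498 + y(-132)) + U(176)) = -89412/((23498 - 132) + sqrt(2)*sqrt(176)) = -89412/(23366 + sqrt(2)*(4*sqrt(11))) = -89412/(23366 + 4*sqrt(22))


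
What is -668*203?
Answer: -135604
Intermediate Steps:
-668*203 = -135604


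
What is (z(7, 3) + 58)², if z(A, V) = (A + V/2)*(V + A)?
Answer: 20449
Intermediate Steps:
z(A, V) = (A + V)*(A + V/2) (z(A, V) = (A + V*(½))*(A + V) = (A + V/2)*(A + V) = (A + V)*(A + V/2))
(z(7, 3) + 58)² = ((7² + (½)*3² + (3/2)*7*3) + 58)² = ((49 + (½)*9 + 63/2) + 58)² = ((49 + 9/2 + 63/2) + 58)² = (85 + 58)² = 143² = 20449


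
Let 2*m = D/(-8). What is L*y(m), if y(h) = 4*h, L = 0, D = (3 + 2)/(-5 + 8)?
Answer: 0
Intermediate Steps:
D = 5/3 ≈ 1.6667
m = -5/48 (m = ((5/3)/(-8))/2 = ((5/3)*(-⅛))/2 = (½)*(-5/24) = -5/48 ≈ -0.10417)
L*y(m) = 0*(4*(-5/48)) = 0*(-5/12) = 0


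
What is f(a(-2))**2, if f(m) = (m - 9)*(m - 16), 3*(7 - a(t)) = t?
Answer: 10000/81 ≈ 123.46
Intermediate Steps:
a(t) = 7 - t/3
f(m) = (-16 + m)*(-9 + m) (f(m) = (-9 + m)*(-16 + m) = (-16 + m)*(-9 + m))
f(a(-2))**2 = (144 + (7 - 1/3*(-2))**2 - 25*(7 - 1/3*(-2)))**2 = (144 + (7 + 2/3)**2 - 25*(7 + 2/3))**2 = (144 + (23/3)**2 - 25*23/3)**2 = (144 + 529/9 - 575/3)**2 = (100/9)**2 = 10000/81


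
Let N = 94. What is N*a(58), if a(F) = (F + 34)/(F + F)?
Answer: 2162/29 ≈ 74.552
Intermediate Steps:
a(F) = (34 + F)/(2*F) (a(F) = (34 + F)/((2*F)) = (34 + F)*(1/(2*F)) = (34 + F)/(2*F))
N*a(58) = 94*((½)*(34 + 58)/58) = 94*((½)*(1/58)*92) = 94*(23/29) = 2162/29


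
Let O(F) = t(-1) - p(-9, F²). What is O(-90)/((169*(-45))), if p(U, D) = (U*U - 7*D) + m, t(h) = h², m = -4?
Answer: -56624/7605 ≈ -7.4456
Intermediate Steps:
p(U, D) = -4 + U² - 7*D (p(U, D) = (U*U - 7*D) - 4 = (U² - 7*D) - 4 = -4 + U² - 7*D)
O(F) = -76 + 7*F² (O(F) = (-1)² - (-4 + (-9)² - 7*F²) = 1 - (-4 + 81 - 7*F²) = 1 - (77 - 7*F²) = 1 + (-77 + 7*F²) = -76 + 7*F²)
O(-90)/((169*(-45))) = (-76 + 7*(-90)²)/((169*(-45))) = (-76 + 7*8100)/(-7605) = (-76 + 56700)*(-1/7605) = 56624*(-1/7605) = -56624/7605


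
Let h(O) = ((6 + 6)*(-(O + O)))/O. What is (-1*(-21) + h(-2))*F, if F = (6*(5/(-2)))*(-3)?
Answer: -135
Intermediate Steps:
F = 45 (F = (6*(5*(-½)))*(-3) = (6*(-5/2))*(-3) = -15*(-3) = 45)
h(O) = -24 (h(O) = (12*(-2*O))/O = (-24*O)/O = -24)
(-1*(-21) + h(-2))*F = (-1*(-21) - 24)*45 = (21 - 24)*45 = -3*45 = -135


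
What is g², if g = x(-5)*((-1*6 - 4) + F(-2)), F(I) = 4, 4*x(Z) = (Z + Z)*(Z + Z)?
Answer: 22500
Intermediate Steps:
x(Z) = Z² (x(Z) = ((Z + Z)*(Z + Z))/4 = ((2*Z)*(2*Z))/4 = (4*Z²)/4 = Z²)
g = -150 (g = (-5)²*((-1*6 - 4) + 4) = 25*((-6 - 4) + 4) = 25*(-10 + 4) = 25*(-6) = -150)
g² = (-150)² = 22500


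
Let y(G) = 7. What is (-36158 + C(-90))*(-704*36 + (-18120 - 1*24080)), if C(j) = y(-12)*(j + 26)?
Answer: 2472515664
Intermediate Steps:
C(j) = 182 + 7*j (C(j) = 7*(j + 26) = 7*(26 + j) = 182 + 7*j)
(-36158 + C(-90))*(-704*36 + (-18120 - 1*24080)) = (-36158 + (182 + 7*(-90)))*(-704*36 + (-18120 - 1*24080)) = (-36158 + (182 - 630))*(-25344 + (-18120 - 24080)) = (-36158 - 448)*(-25344 - 42200) = -36606*(-67544) = 2472515664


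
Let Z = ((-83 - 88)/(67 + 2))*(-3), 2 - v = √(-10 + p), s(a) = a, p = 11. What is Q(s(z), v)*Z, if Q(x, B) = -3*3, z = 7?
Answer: -1539/23 ≈ -66.913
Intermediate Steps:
v = 1 (v = 2 - √(-10 + 11) = 2 - √1 = 2 - 1*1 = 2 - 1 = 1)
Q(x, B) = -9
Z = 171/23 (Z = -171/69*(-3) = -171*1/69*(-3) = -57/23*(-3) = 171/23 ≈ 7.4348)
Q(s(z), v)*Z = -9*171/23 = -1539/23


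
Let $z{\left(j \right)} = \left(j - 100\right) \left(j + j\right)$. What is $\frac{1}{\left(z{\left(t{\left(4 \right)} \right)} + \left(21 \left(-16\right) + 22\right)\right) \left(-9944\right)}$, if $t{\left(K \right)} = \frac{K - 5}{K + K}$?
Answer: $\frac{4}{11494021} \approx 3.4801 \cdot 10^{-7}$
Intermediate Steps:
$t{\left(K \right)} = \frac{-5 + K}{2 K}$
$z{\left(j \right)} = 2 j \left(-100 + j\right)$ ($z{\left(j \right)} = \left(-100 + j\right) 2 j = 2 j \left(-100 + j\right)$)
$\frac{1}{\left(z{\left(t{\left(4 \right)} \right)} + \left(21 \left(-16\right) + 22\right)\right) \left(-9944\right)} = \frac{1}{\left(2 \frac{-5 + 4}{2 \cdot 4} \left(-100 + \frac{-5 + 4}{2 \cdot 4}\right) + \left(21 \left(-16\right) + 22\right)\right) \left(-9944\right)} = \frac{1}{2 \cdot \frac{1}{2} \cdot \frac{1}{4} \left(-1\right) \left(-100 + \frac{1}{2} \cdot \frac{1}{4} \left(-1\right)\right) + \left(-336 + 22\right)} \left(- \frac{1}{9944}\right) = \frac{1}{2 \left(- \frac{1}{8}\right) \left(-100 - \frac{1}{8}\right) - 314} \left(- \frac{1}{9944}\right) = \frac{1}{2 \left(- \frac{1}{8}\right) \left(- \frac{801}{8}\right) - 314} \left(- \frac{1}{9944}\right) = \frac{1}{\frac{801}{32} - 314} \left(- \frac{1}{9944}\right) = \frac{1}{- \frac{9247}{32}} \left(- \frac{1}{9944}\right) = \left(- \frac{32}{9247}\right) \left(- \frac{1}{9944}\right) = \frac{4}{11494021}$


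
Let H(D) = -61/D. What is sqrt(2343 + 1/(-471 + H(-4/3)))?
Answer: sqrt(83694219)/189 ≈ 48.405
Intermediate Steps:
sqrt(2343 + 1/(-471 + H(-4/3))) = sqrt(2343 + 1/(-471 - 61/((-4/3)))) = sqrt(2343 + 1/(-471 - 61/((-4*1/3)))) = sqrt(2343 + 1/(-471 - 61/(-4/3))) = sqrt(2343 + 1/(-471 - 61*(-3/4))) = sqrt(2343 + 1/(-471 + 183/4)) = sqrt(2343 + 1/(-1701/4)) = sqrt(2343 - 4/1701) = sqrt(3985439/1701) = sqrt(83694219)/189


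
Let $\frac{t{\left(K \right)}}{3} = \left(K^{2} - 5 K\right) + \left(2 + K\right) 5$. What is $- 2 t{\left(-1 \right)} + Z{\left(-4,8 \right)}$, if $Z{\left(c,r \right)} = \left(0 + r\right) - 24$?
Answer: $-82$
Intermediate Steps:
$t{\left(K \right)} = 30 + 3 K^{2}$ ($t{\left(K \right)} = 3 \left(\left(K^{2} - 5 K\right) + \left(2 + K\right) 5\right) = 3 \left(\left(K^{2} - 5 K\right) + \left(10 + 5 K\right)\right) = 3 \left(10 + K^{2}\right) = 30 + 3 K^{2}$)
$Z{\left(c,r \right)} = -24 + r$ ($Z{\left(c,r \right)} = r - 24 = -24 + r$)
$- 2 t{\left(-1 \right)} + Z{\left(-4,8 \right)} = - 2 \left(30 + 3 \left(-1\right)^{2}\right) + \left(-24 + 8\right) = - 2 \left(30 + 3 \cdot 1\right) - 16 = - 2 \left(30 + 3\right) - 16 = \left(-2\right) 33 - 16 = -66 - 16 = -82$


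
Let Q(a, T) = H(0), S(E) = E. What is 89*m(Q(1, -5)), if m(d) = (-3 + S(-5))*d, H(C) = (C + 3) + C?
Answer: -2136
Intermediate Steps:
H(C) = 3 + 2*C (H(C) = (3 + C) + C = 3 + 2*C)
Q(a, T) = 3 (Q(a, T) = 3 + 2*0 = 3 + 0 = 3)
m(d) = -8*d (m(d) = (-3 - 5)*d = -8*d)
89*m(Q(1, -5)) = 89*(-8*3) = 89*(-24) = -2136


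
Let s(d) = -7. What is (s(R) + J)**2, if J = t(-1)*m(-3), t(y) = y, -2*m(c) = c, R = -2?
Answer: 289/4 ≈ 72.250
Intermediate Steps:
m(c) = -c/2
J = -3/2 (J = -(-1)*(-3)/2 = -1*3/2 = -3/2 ≈ -1.5000)
(s(R) + J)**2 = (-7 - 3/2)**2 = (-17/2)**2 = 289/4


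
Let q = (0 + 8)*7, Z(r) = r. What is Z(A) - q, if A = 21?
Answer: -35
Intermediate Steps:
q = 56 (q = 8*7 = 56)
Z(A) - q = 21 - 1*56 = 21 - 56 = -35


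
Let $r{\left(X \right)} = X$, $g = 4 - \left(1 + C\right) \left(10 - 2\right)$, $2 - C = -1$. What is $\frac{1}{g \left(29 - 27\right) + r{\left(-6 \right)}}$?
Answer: $- \frac{1}{62} \approx -0.016129$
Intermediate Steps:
$C = 3$ ($C = 2 - -1 = 2 + 1 = 3$)
$g = -28$ ($g = 4 - \left(1 + 3\right) \left(10 - 2\right) = 4 - 4 \cdot 8 = 4 - 32 = -28$)
$\frac{1}{g \left(29 - 27\right) + r{\left(-6 \right)}} = \frac{1}{- 28 \left(29 - 27\right) - 6} = \frac{1}{\left(-28\right) 2 - 6} = \frac{1}{-56 - 6} = \frac{1}{-62} = - \frac{1}{62}$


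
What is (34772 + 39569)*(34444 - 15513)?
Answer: 1407349471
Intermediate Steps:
(34772 + 39569)*(34444 - 15513) = 74341*18931 = 1407349471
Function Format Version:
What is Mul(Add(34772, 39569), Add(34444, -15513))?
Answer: 1407349471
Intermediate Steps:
Mul(Add(34772, 39569), Add(34444, -15513)) = Mul(74341, 18931) = 1407349471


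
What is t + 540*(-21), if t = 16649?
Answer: 5309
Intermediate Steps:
t + 540*(-21) = 16649 + 540*(-21) = 16649 - 11340 = 5309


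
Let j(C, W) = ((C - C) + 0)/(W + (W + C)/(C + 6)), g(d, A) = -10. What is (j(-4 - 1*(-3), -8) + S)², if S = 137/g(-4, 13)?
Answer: 18769/100 ≈ 187.69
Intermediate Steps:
S = -137/10 (S = 137/(-10) = 137*(-⅒) = -137/10 ≈ -13.700)
j(C, W) = 0 (j(C, W) = (0 + 0)/(W + (C + W)/(6 + C)) = 0/(W + (C + W)/(6 + C)) = 0)
(j(-4 - 1*(-3), -8) + S)² = (0 - 137/10)² = (-137/10)² = 18769/100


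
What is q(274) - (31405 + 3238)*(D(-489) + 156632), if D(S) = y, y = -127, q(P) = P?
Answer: -5421802441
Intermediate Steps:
D(S) = -127
q(274) - (31405 + 3238)*(D(-489) + 156632) = 274 - (31405 + 3238)*(-127 + 156632) = 274 - 34643*156505 = 274 - 1*5421802715 = 274 - 5421802715 = -5421802441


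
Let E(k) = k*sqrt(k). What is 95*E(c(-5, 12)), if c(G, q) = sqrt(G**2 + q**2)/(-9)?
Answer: -1235*I*sqrt(13)/27 ≈ -164.92*I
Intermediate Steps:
c(G, q) = -sqrt(G**2 + q**2)/9 (c(G, q) = sqrt(G**2 + q**2)*(-1/9) = -sqrt(G**2 + q**2)/9)
E(k) = k**(3/2)
95*E(c(-5, 12)) = 95*(-sqrt((-5)**2 + 12**2)/9)**(3/2) = 95*(-sqrt(25 + 144)/9)**(3/2) = 95*(-sqrt(169)/9)**(3/2) = 95*(-1/9*13)**(3/2) = 95*(-13/9)**(3/2) = 95*(-13*I*sqrt(13)/27) = -1235*I*sqrt(13)/27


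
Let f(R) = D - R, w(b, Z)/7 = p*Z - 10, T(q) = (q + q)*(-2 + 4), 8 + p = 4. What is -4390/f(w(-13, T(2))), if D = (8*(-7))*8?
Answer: 2195/77 ≈ 28.507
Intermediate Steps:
p = -4 (p = -8 + 4 = -4)
T(q) = 4*q (T(q) = (2*q)*2 = 4*q)
D = -448 (D = -56*8 = -448)
w(b, Z) = -70 - 28*Z (w(b, Z) = 7*(-4*Z - 10) = 7*(-10 - 4*Z) = -70 - 28*Z)
f(R) = -448 - R
-4390/f(w(-13, T(2))) = -4390/(-448 - (-70 - 112*2)) = -4390/(-448 - (-70 - 28*8)) = -4390/(-448 - (-70 - 224)) = -4390/(-448 - 1*(-294)) = -4390/(-448 + 294) = -4390/(-154) = -4390*(-1/154) = 2195/77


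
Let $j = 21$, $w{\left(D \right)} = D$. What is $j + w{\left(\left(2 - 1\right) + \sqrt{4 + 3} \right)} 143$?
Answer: $164 + 143 \sqrt{7} \approx 542.34$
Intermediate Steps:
$j + w{\left(\left(2 - 1\right) + \sqrt{4 + 3} \right)} 143 = 21 + \left(\left(2 - 1\right) + \sqrt{4 + 3}\right) 143 = 21 + \left(1 + \sqrt{7}\right) 143 = 21 + \left(143 + 143 \sqrt{7}\right) = 164 + 143 \sqrt{7}$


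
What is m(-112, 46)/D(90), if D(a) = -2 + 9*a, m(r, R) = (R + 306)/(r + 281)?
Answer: 44/17069 ≈ 0.0025778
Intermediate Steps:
m(r, R) = (306 + R)/(281 + r)
m(-112, 46)/D(90) = ((306 + 46)/(281 - 112))/(-2 + 9*90) = (352/169)/(-2 + 810) = ((1/169)*352)/808 = (352/169)*(1/808) = 44/17069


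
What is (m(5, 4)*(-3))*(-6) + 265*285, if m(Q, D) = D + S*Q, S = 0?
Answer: 75597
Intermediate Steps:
m(Q, D) = D (m(Q, D) = D + 0*Q = D + 0 = D)
(m(5, 4)*(-3))*(-6) + 265*285 = (4*(-3))*(-6) + 265*285 = -12*(-6) + 75525 = 72 + 75525 = 75597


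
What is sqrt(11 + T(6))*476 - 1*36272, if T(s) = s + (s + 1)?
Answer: -36272 + 952*sqrt(6) ≈ -33940.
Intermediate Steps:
T(s) = 1 + 2*s (T(s) = s + (1 + s) = 1 + 2*s)
sqrt(11 + T(6))*476 - 1*36272 = sqrt(11 + (1 + 2*6))*476 - 1*36272 = sqrt(11 + (1 + 12))*476 - 36272 = sqrt(11 + 13)*476 - 36272 = sqrt(24)*476 - 36272 = (2*sqrt(6))*476 - 36272 = 952*sqrt(6) - 36272 = -36272 + 952*sqrt(6)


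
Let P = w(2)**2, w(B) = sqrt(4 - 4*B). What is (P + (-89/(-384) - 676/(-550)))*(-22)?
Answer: 268133/4800 ≈ 55.861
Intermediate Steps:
P = -4 (P = (2*sqrt(1 - 1*2))**2 = (2*sqrt(1 - 2))**2 = (2*sqrt(-1))**2 = (2*I)**2 = -4)
(P + (-89/(-384) - 676/(-550)))*(-22) = (-4 + (-89/(-384) - 676/(-550)))*(-22) = (-4 + (-89*(-1/384) - 676*(-1/550)))*(-22) = (-4 + (89/384 + 338/275))*(-22) = (-4 + 154267/105600)*(-22) = -268133/105600*(-22) = 268133/4800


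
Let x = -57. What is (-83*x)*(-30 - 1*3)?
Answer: -156123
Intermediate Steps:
(-83*x)*(-30 - 1*3) = (-83*(-57))*(-30 - 1*3) = 4731*(-30 - 3) = 4731*(-33) = -156123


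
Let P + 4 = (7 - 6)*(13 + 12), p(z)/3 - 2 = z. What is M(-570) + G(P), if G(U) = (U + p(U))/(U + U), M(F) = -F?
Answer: 4005/7 ≈ 572.14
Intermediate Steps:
p(z) = 6 + 3*z
P = 21 (P = -4 + (7 - 6)*(13 + 12) = -4 + 1*25 = -4 + 25 = 21)
G(U) = (6 + 4*U)/(2*U) (G(U) = (U + (6 + 3*U))/(U + U) = (6 + 4*U)/((2*U)) = (6 + 4*U)*(1/(2*U)) = (6 + 4*U)/(2*U))
M(-570) + G(P) = -1*(-570) + (2 + 3/21) = 570 + (2 + 3*(1/21)) = 570 + (2 + 1/7) = 570 + 15/7 = 4005/7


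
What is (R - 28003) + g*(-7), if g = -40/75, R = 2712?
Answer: -379309/15 ≈ -25287.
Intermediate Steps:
g = -8/15 (g = -40*1/75 = -8/15 ≈ -0.53333)
(R - 28003) + g*(-7) = (2712 - 28003) - 8/15*(-7) = -25291 + 56/15 = -379309/15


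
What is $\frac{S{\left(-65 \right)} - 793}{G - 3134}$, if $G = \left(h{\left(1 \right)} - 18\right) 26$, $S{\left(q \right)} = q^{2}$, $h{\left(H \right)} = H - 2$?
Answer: $- \frac{858}{907} \approx -0.94598$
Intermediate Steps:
$h{\left(H \right)} = -2 + H$
$G = -494$ ($G = \left(\left(-2 + 1\right) - 18\right) 26 = \left(-1 - 18\right) 26 = \left(-19\right) 26 = -494$)
$\frac{S{\left(-65 \right)} - 793}{G - 3134} = \frac{\left(-65\right)^{2} - 793}{-494 - 3134} = \frac{4225 - 793}{-3628} = 3432 \left(- \frac{1}{3628}\right) = - \frac{858}{907}$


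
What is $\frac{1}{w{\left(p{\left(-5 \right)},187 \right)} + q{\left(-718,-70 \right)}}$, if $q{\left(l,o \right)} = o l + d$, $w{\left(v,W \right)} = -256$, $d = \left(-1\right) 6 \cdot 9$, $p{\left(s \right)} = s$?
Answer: $\frac{1}{49950} \approx 2.002 \cdot 10^{-5}$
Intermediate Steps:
$d = -54$ ($d = \left(-6\right) 9 = -54$)
$q{\left(l,o \right)} = -54 + l o$ ($q{\left(l,o \right)} = o l - 54 = l o - 54 = -54 + l o$)
$\frac{1}{w{\left(p{\left(-5 \right)},187 \right)} + q{\left(-718,-70 \right)}} = \frac{1}{-256 - -50206} = \frac{1}{-256 + \left(-54 + 50260\right)} = \frac{1}{-256 + 50206} = \frac{1}{49950}$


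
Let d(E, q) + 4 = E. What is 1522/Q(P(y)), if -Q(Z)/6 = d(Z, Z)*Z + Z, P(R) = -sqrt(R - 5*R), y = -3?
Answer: -761/9 + 761*sqrt(3)/18 ≈ -11.328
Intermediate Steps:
d(E, q) = -4 + E
P(R) = -2*sqrt(-R) (P(R) = -sqrt(-4*R) = -2*sqrt(-R))
Q(Z) = -6*Z - 6*Z*(-4 + Z) (Q(Z) = -6*((-4 + Z)*Z + Z) = -6*(Z*(-4 + Z) + Z) = -6*(Z + Z*(-4 + Z)) = -6*Z - 6*Z*(-4 + Z))
1522/Q(P(y)) = 1522/((6*(-2*sqrt(3))*(3 - (-2)*sqrt(-1*(-3))))) = 1522/((6*(-2*sqrt(3))*(3 - (-2)*sqrt(3)))) = 1522/((6*(-2*sqrt(3))*(3 + 2*sqrt(3)))) = 1522/((-12*sqrt(3)*(3 + 2*sqrt(3)))) = 1522*(-sqrt(3)/(36*(3 + 2*sqrt(3)))) = -761*sqrt(3)/(18*(3 + 2*sqrt(3)))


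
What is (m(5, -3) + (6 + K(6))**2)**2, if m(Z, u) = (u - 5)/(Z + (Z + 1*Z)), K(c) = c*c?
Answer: 699708304/225 ≈ 3.1098e+6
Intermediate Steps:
K(c) = c**2
m(Z, u) = (-5 + u)/(3*Z) (m(Z, u) = (-5 + u)/(Z + (Z + Z)) = (-5 + u)/(Z + 2*Z) = (-5 + u)/((3*Z)) = (-5 + u)*(1/(3*Z)) = (-5 + u)/(3*Z))
(m(5, -3) + (6 + K(6))**2)**2 = ((1/3)*(-5 - 3)/5 + (6 + 6**2)**2)**2 = ((1/3)*(1/5)*(-8) + (6 + 36)**2)**2 = (-8/15 + 42**2)**2 = (-8/15 + 1764)**2 = (26452/15)**2 = 699708304/225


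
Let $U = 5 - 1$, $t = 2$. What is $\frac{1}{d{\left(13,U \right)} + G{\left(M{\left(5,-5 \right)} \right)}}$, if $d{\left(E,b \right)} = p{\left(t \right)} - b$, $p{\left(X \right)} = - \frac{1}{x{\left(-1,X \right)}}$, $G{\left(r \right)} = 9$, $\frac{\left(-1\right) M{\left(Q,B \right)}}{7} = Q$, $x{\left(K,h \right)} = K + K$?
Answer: $\frac{2}{11} \approx 0.18182$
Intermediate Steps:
$x{\left(K,h \right)} = 2 K$
$M{\left(Q,B \right)} = - 7 Q$
$p{\left(X \right)} = \frac{1}{2}$ ($p{\left(X \right)} = - \frac{1}{2 \left(-1\right)} = - \frac{1}{-2} = \left(-1\right) \left(- \frac{1}{2}\right) = \frac{1}{2}$)
$U = 4$ ($U = 5 - 1 = 4$)
$d{\left(E,b \right)} = \frac{1}{2} - b$
$\frac{1}{d{\left(13,U \right)} + G{\left(M{\left(5,-5 \right)} \right)}} = \frac{1}{\left(\frac{1}{2} - 4\right) + 9} = \frac{1}{- \frac{7}{2} + 9} = \frac{1}{\frac{11}{2}} = \frac{2}{11}$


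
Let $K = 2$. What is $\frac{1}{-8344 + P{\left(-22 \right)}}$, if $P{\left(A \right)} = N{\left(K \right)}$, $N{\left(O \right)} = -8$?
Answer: $- \frac{1}{8352} \approx -0.00011973$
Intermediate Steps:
$P{\left(A \right)} = -8$
$\frac{1}{-8344 + P{\left(-22 \right)}} = \frac{1}{-8344 - 8} = \frac{1}{-8352} = - \frac{1}{8352}$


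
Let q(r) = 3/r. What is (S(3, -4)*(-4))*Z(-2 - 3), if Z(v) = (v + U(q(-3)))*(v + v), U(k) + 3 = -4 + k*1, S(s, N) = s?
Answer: -1560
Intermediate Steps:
U(k) = -7 + k (U(k) = -3 + (-4 + k*1) = -3 + (-4 + k) = -7 + k)
Z(v) = 2*v*(-8 + v) (Z(v) = (v + (-7 + 3/(-3)))*(v + v) = (v + (-7 + 3*(-⅓)))*(2*v) = (v + (-7 - 1))*(2*v) = (v - 8)*(2*v) = (-8 + v)*(2*v) = 2*v*(-8 + v))
(S(3, -4)*(-4))*Z(-2 - 3) = (3*(-4))*(2*(-2 - 3)*(-8 + (-2 - 3))) = -24*(-5)*(-8 - 5) = -24*(-5)*(-13) = -12*130 = -1560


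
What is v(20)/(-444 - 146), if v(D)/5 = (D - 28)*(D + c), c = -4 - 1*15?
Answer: 4/59 ≈ 0.067797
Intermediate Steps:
c = -19 (c = -4 - 15 = -19)
v(D) = 5*(-28 + D)*(-19 + D) (v(D) = 5*((D - 28)*(D - 19)) = 5*((-28 + D)*(-19 + D)) = 5*(-28 + D)*(-19 + D))
v(20)/(-444 - 146) = (2660 - 235*20 + 5*20²)/(-444 - 146) = (2660 - 4700 + 5*400)/(-590) = (2660 - 4700 + 2000)*(-1/590) = -40*(-1/590) = 4/59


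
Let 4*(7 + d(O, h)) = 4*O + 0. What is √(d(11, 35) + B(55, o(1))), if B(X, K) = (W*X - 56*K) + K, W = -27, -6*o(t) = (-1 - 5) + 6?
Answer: I*√1481 ≈ 38.484*I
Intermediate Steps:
o(t) = 0 (o(t) = -((-1 - 5) + 6)/6 = -(-6 + 6)/6 = -⅙*0 = 0)
d(O, h) = -7 + O (d(O, h) = -7 + (4*O + 0)/4 = -7 + (4*O)/4 = -7 + O)
B(X, K) = -55*K - 27*X (B(X, K) = (-27*X - 56*K) + K = (-56*K - 27*X) + K = -55*K - 27*X)
√(d(11, 35) + B(55, o(1))) = √((-7 + 11) + (-55*0 - 27*55)) = √(4 + (0 - 1485)) = √(4 - 1485) = √(-1481) = I*√1481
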